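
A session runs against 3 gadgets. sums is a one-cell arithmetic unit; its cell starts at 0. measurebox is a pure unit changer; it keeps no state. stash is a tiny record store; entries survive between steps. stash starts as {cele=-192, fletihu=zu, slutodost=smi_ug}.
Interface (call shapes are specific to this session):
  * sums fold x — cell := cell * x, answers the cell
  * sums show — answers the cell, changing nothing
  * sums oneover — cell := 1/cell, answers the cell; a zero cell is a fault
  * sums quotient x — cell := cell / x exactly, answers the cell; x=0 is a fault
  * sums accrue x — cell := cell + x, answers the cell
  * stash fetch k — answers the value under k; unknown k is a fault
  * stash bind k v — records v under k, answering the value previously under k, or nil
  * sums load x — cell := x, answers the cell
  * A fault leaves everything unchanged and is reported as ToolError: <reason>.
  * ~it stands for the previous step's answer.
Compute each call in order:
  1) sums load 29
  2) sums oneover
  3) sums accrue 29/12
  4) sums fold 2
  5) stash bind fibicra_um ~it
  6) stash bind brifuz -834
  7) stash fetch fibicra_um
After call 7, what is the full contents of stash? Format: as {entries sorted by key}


Answer: {brifuz=-834, cele=-192, fibicra_um=853/174, fletihu=zu, slutodost=smi_ug}

Derivation:
;; 1. sums load(x=29) : 29
;; 2. sums oneover() : 1/29
;; 3. sums accrue(x=29/12) : 853/348
;; 4. sums fold(x=2) : 853/174
;; 5. stash bind(k=fibicra_um, v=~it) : nil
;; 6. stash bind(k=brifuz, v=-834) : nil
;; 7. stash fetch(k=fibicra_um) : 853/174


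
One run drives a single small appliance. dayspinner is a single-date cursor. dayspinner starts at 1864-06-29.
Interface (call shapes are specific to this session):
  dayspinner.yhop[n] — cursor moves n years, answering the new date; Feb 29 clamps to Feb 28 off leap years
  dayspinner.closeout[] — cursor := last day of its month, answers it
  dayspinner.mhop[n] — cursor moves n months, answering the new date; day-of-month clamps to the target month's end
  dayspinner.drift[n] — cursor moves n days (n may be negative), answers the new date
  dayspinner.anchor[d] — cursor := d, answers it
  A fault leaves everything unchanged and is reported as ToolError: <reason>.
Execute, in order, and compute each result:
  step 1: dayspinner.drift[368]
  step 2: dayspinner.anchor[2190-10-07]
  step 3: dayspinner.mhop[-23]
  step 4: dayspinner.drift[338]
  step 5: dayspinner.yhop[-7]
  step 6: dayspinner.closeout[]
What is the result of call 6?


Answer: 2182-10-31

Derivation:
I run drift with 368, and get 1865-07-02.
Invoking anchor with 2190-10-07, giving 2190-10-07.
I invoke mhop with -23, → 2188-11-07.
Now I run drift with 338: 2189-10-11.
Next I call yhop with -7, and get 2182-10-11.
I invoke closeout, yielding 2182-10-31.


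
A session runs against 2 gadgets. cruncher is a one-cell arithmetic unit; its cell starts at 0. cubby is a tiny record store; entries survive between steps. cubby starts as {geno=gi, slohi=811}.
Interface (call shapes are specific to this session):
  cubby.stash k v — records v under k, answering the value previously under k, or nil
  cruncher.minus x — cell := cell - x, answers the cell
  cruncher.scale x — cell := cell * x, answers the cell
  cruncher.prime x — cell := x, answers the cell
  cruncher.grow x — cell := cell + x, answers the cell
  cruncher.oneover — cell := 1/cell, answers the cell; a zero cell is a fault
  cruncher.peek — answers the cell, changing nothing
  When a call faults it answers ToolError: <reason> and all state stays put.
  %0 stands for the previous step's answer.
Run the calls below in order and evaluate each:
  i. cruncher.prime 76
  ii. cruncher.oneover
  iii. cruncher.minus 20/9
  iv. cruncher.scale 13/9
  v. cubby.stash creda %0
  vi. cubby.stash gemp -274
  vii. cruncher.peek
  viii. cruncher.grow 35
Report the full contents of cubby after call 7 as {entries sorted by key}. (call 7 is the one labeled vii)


Answer: {creda=-19643/6156, gemp=-274, geno=gi, slohi=811}

Derivation:
% 1. prime(x=76) => 76
% 2. oneover() => 1/76
% 3. minus(x=20/9) => -1511/684
% 4. scale(x=13/9) => -19643/6156
% 5. stash(k=creda, v=%0) => nil
% 6. stash(k=gemp, v=-274) => nil
% 7. peek() => -19643/6156
% 8. grow(x=35) => 195817/6156


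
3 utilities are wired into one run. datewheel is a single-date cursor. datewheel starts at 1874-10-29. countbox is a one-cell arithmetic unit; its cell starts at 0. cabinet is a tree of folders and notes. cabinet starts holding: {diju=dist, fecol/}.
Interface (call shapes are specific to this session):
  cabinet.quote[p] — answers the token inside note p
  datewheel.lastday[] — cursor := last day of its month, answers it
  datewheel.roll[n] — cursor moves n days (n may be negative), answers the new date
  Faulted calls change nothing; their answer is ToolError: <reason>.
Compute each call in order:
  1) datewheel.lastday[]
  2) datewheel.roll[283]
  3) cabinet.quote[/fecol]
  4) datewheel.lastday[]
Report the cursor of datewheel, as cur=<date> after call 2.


Answer: cur=1875-08-10

Derivation:
I invoke datewheel.lastday(), giving 1874-10-31.
I use datewheel.roll using 283: 1875-08-10.
Using cabinet.quote using /fecol, and see ToolError: is a directory.
Then datewheel.lastday: 1875-08-31.


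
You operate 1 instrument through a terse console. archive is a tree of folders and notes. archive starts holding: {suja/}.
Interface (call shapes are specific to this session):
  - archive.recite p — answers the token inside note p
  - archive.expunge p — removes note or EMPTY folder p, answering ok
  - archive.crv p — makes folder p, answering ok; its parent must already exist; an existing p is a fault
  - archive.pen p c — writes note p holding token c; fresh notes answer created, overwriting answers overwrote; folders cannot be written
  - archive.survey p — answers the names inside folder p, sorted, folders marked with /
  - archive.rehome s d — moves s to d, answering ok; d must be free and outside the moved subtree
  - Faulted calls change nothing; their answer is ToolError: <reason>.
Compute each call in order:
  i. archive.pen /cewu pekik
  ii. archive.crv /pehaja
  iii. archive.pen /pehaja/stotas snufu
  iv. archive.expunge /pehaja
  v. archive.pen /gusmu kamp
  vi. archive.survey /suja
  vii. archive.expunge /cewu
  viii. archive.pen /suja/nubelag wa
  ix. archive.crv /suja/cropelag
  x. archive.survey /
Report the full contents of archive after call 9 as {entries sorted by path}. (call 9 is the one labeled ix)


$ archive.pen p=/cewu c=pekik
[out] created
$ archive.crv p=/pehaja
[out] ok
$ archive.pen p=/pehaja/stotas c=snufu
[out] created
$ archive.expunge p=/pehaja
[out] ToolError: not empty
$ archive.pen p=/gusmu c=kamp
[out] created
$ archive.survey p=/suja
[out] []
$ archive.expunge p=/cewu
[out] ok
$ archive.pen p=/suja/nubelag c=wa
[out] created
$ archive.crv p=/suja/cropelag
[out] ok
$ archive.survey p=/
[out] [gusmu, pehaja/, suja/]

Answer: {gusmu=kamp, pehaja/, pehaja/stotas=snufu, suja/, suja/cropelag/, suja/nubelag=wa}


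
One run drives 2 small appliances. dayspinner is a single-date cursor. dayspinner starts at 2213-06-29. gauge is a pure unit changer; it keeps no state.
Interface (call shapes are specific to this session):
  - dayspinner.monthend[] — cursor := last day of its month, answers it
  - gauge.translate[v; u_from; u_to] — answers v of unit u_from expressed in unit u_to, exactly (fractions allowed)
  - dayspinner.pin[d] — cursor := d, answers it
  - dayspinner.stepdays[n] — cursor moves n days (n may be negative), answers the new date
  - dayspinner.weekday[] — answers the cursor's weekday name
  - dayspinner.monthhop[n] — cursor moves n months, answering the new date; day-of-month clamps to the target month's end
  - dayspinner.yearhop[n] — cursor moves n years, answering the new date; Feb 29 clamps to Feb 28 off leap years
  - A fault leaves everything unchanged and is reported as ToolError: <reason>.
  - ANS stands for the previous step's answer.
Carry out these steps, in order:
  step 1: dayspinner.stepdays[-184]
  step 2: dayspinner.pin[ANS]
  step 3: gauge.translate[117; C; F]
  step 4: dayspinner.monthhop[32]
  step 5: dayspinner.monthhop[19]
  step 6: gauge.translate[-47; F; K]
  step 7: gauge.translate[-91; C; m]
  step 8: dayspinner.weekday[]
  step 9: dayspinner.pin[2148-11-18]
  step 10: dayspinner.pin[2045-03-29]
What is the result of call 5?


Answer: 2217-03-27

Derivation:
[in] dayspinner.stepdays n=-184
= 2212-12-27
[in] dayspinner.pin d=ANS
= 2212-12-27
[in] gauge.translate v=117 u_from=C u_to=F
= 1213/5
[in] dayspinner.monthhop n=32
= 2215-08-27
[in] dayspinner.monthhop n=19
= 2217-03-27
[in] gauge.translate v=-47 u_from=F u_to=K
= 41267/180
[in] gauge.translate v=-91 u_from=C u_to=m
= ToolError: incompatible units
[in] dayspinner.weekday
= Thursday
[in] dayspinner.pin d=2148-11-18
= 2148-11-18
[in] dayspinner.pin d=2045-03-29
= 2045-03-29


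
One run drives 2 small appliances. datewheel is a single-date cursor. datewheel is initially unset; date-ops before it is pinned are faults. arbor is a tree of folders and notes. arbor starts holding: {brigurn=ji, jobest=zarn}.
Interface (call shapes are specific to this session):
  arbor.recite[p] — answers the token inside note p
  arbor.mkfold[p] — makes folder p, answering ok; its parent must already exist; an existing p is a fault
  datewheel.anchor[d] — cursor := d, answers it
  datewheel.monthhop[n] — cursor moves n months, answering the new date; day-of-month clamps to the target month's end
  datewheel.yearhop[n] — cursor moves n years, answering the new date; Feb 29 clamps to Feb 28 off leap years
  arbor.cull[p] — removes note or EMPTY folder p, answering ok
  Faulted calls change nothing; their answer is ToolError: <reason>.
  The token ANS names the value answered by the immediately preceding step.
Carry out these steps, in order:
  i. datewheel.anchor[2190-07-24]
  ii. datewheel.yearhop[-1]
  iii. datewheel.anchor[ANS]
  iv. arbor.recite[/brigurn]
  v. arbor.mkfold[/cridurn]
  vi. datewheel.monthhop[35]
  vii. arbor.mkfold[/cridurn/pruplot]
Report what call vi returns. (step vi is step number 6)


> datewheel.anchor d=2190-07-24
[out] 2190-07-24
> datewheel.yearhop n=-1
[out] 2189-07-24
> datewheel.anchor d=ANS
[out] 2189-07-24
> arbor.recite p=/brigurn
[out] ji
> arbor.mkfold p=/cridurn
[out] ok
> datewheel.monthhop n=35
[out] 2192-06-24
> arbor.mkfold p=/cridurn/pruplot
[out] ok

Answer: 2192-06-24


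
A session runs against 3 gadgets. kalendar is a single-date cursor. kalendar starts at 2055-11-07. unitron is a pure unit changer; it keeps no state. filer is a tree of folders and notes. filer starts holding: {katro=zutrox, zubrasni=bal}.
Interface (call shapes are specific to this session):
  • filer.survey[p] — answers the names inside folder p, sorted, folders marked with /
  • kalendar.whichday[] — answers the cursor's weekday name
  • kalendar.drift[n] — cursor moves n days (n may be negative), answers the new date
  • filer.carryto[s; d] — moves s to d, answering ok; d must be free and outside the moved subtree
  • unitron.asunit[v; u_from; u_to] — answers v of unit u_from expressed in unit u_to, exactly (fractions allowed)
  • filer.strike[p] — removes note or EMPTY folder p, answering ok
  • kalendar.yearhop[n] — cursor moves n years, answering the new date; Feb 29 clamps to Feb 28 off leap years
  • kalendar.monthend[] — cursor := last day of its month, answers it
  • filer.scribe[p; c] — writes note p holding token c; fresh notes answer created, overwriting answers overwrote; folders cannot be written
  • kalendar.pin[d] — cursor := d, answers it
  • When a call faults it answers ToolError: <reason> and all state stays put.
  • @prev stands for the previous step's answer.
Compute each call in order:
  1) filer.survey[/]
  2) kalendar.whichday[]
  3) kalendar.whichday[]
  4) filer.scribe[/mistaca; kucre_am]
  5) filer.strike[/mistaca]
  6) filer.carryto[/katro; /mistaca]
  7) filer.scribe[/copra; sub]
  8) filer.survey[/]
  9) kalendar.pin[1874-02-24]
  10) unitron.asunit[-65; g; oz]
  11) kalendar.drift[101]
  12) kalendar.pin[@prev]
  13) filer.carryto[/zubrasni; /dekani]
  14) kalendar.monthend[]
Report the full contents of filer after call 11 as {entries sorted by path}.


% filer.survey /
[out] [katro, zubrasni]
% kalendar.whichday
[out] Sunday
% kalendar.whichday
[out] Sunday
% filer.scribe /mistaca kucre_am
[out] created
% filer.strike /mistaca
[out] ok
% filer.carryto /katro /mistaca
[out] ok
% filer.scribe /copra sub
[out] created
% filer.survey /
[out] [copra, mistaca, zubrasni]
% kalendar.pin 1874-02-24
[out] 1874-02-24
% unitron.asunit -65 g oz
[out] -104000000/45359237
% kalendar.drift 101
[out] 1874-06-05
% kalendar.pin @prev
[out] 1874-06-05
% filer.carryto /zubrasni /dekani
[out] ok
% kalendar.monthend
[out] 1874-06-30

Answer: {copra=sub, mistaca=zutrox, zubrasni=bal}


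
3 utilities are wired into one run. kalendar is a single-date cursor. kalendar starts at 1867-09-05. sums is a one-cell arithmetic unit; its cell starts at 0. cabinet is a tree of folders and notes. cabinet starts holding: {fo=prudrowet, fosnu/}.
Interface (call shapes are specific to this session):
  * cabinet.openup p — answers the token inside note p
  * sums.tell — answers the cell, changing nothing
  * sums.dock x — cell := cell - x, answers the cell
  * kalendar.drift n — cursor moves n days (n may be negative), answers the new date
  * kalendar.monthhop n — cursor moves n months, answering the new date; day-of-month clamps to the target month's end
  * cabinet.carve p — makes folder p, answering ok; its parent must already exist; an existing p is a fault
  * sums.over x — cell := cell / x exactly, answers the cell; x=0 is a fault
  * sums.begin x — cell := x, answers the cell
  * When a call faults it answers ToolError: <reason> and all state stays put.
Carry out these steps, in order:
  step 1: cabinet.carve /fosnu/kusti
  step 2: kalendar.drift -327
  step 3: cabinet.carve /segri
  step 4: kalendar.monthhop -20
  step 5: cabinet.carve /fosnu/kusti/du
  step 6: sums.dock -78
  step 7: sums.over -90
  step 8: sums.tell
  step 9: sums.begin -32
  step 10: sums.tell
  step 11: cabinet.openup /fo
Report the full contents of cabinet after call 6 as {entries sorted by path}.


I try carve passing p=/fosnu/kusti, → ok.
Then drift passing n=-327, and observe 1866-10-13.
Then carve passing p=/segri, → ok.
Then monthhop passing n=-20, and get 1865-02-13.
Now I run carve passing p=/fosnu/kusti/du, → ok.
I call dock passing x=-78, and see 78.
Then over passing x=-90, and get -13/15.
I call tell(), yielding -13/15.
I run begin passing x=-32: -32.
Using tell, — result: -32.
Then openup passing p=/fo, — result: prudrowet.

Answer: {fo=prudrowet, fosnu/, fosnu/kusti/, fosnu/kusti/du/, segri/}


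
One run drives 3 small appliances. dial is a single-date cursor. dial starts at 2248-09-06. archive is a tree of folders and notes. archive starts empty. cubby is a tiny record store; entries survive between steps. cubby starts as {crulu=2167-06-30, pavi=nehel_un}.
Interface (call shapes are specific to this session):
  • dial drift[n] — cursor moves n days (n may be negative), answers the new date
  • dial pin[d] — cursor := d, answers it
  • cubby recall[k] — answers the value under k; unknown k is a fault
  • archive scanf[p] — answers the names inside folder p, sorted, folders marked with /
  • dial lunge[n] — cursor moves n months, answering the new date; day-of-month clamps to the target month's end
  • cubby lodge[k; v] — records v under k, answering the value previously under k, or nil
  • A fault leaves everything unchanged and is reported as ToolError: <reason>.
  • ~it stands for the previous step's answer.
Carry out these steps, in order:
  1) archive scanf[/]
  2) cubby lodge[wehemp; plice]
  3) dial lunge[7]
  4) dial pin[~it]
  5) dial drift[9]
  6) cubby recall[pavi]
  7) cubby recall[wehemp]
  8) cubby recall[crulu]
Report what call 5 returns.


Calling archive scanf passing /, and see [].
I call cubby lodge passing wehemp, plice, giving nil.
Using dial lunge passing 7: 2249-04-06.
Now I run dial pin passing ~it, yielding 2249-04-06.
Next I call dial drift passing 9, and observe 2249-04-15.
Next I call cubby recall passing pavi, and get nehel_un.
Calling cubby recall passing wehemp, and see plice.
I call cubby recall passing crulu, and observe 2167-06-30.

Answer: 2249-04-15


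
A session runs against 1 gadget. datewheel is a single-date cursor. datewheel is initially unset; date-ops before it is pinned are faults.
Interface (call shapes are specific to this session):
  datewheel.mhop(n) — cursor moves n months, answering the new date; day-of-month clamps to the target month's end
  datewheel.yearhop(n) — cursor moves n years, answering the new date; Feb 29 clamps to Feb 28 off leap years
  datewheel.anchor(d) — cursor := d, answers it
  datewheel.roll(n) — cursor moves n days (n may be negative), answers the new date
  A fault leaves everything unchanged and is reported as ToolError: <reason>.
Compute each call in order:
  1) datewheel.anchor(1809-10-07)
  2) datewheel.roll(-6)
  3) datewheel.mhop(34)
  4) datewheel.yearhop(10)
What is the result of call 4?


Answer: 1822-08-01

Derivation:
I try datewheel.anchor on d='1809-10-07', which returns 1809-10-07.
I try datewheel.roll on n='-6', — result: 1809-10-01.
Calling datewheel.mhop on n='34', → 1812-08-01.
I call datewheel.yearhop on n='10', yielding 1822-08-01.


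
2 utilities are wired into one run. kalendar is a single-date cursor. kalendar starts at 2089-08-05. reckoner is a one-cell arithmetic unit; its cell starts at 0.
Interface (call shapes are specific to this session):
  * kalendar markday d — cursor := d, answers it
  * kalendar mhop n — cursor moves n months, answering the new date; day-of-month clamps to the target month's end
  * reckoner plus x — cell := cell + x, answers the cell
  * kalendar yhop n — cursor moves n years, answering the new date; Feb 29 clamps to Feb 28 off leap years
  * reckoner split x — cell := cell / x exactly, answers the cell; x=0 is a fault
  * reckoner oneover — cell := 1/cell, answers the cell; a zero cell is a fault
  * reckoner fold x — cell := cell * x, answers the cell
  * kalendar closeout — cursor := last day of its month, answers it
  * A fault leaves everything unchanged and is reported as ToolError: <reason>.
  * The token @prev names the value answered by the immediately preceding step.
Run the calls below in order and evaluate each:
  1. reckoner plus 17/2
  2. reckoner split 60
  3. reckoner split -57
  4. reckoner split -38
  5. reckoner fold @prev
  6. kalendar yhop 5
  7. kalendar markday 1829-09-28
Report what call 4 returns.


Answer: 17/259920

Derivation:
==> reckoner plus(x=17/2)
<== 17/2
==> reckoner split(x=60)
<== 17/120
==> reckoner split(x=-57)
<== -17/6840
==> reckoner split(x=-38)
<== 17/259920
==> reckoner fold(x=@prev)
<== 289/67558406400
==> kalendar yhop(n=5)
<== 2094-08-05
==> kalendar markday(d=1829-09-28)
<== 1829-09-28


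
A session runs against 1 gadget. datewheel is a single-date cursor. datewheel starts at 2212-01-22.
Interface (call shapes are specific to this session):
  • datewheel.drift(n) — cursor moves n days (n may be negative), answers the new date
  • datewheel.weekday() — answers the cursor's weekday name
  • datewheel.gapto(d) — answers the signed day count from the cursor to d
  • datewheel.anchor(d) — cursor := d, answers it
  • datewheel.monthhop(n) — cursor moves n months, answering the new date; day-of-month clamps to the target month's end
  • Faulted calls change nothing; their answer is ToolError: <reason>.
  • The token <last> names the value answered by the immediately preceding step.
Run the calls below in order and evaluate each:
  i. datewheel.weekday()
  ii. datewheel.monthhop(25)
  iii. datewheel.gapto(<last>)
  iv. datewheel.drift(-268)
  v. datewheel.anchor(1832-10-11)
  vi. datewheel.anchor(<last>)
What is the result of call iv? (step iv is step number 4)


Now I run datewheel.weekday(), yielding Wednesday.
Now I run datewheel.monthhop passing n: 25, and get 2214-02-22.
I try datewheel.gapto passing d: <last>, — result: 0.
I try datewheel.drift passing n: -268, yielding 2213-05-30.
Now I run datewheel.anchor passing d: 1832-10-11, which returns 1832-10-11.
Then datewheel.anchor passing d: <last>, — result: 1832-10-11.

Answer: 2213-05-30


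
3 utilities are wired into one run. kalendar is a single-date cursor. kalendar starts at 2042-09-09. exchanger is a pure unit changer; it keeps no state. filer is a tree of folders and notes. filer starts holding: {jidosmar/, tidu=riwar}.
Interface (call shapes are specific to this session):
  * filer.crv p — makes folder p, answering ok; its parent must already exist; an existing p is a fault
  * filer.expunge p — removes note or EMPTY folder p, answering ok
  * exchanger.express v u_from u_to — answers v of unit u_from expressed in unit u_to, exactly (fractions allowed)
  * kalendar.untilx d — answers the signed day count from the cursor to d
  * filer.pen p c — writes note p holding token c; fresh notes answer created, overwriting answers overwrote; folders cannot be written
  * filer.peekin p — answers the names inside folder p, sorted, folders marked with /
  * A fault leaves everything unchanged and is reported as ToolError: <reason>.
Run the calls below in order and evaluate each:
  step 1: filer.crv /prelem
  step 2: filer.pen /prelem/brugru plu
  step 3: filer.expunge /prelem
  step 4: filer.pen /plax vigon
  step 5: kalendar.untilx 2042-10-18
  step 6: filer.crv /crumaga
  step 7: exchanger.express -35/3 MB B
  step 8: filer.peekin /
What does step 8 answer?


Answer: [crumaga/, jidosmar/, plax, prelem/, tidu]

Derivation:
I try crv(p='/prelem'), — result: ok.
Then pen(p='/prelem/brugru', c='plu'), — result: created.
I invoke expunge(p='/prelem'), — result: ToolError: not empty.
Now I run pen(p='/plax', c='vigon'), and get created.
Using untilx(d='2042-10-18'), yielding 39.
I use crv(p='/crumaga'), → ok.
Using express(v='-35/3', u_from='MB', u_to='B'), → -35000000/3.
I try peekin(p='/'), giving [crumaga/, jidosmar/, plax, prelem/, tidu].


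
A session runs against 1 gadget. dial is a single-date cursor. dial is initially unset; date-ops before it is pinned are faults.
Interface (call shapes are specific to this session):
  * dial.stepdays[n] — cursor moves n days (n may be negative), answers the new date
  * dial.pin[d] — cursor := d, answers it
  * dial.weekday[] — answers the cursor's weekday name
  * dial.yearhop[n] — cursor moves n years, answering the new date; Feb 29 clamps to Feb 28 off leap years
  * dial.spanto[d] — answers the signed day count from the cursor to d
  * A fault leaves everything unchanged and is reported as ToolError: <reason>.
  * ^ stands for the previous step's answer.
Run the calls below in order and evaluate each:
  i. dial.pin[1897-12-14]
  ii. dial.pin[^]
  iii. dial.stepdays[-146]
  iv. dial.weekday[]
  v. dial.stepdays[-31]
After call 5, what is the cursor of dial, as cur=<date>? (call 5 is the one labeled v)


·→ pin(d: 1897-12-14)
·← 1897-12-14
·→ pin(d: ^)
·← 1897-12-14
·→ stepdays(n: -146)
·← 1897-07-21
·→ weekday()
·← Wednesday
·→ stepdays(n: -31)
·← 1897-06-20

Answer: cur=1897-06-20


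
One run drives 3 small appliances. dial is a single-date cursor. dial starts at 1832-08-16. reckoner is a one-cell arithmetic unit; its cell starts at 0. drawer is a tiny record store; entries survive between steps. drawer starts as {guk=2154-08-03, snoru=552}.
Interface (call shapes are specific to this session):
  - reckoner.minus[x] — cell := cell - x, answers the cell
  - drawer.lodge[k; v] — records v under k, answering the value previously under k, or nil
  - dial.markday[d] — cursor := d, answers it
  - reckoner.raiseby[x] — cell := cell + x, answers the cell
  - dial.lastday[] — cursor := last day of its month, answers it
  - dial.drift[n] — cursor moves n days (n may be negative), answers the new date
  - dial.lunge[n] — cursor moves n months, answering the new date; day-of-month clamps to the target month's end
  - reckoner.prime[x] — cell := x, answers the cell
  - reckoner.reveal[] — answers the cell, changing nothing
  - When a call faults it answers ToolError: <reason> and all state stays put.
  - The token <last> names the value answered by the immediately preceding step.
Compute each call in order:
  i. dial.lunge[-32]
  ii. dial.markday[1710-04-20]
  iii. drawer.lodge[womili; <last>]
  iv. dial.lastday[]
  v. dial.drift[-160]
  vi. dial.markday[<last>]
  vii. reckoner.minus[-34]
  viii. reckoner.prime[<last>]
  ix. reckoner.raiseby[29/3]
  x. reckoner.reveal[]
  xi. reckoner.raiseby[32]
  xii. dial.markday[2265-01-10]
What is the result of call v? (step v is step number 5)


Answer: 1709-11-21

Derivation:
~$ lunge n→-32
:: 1829-12-16
~$ markday d→1710-04-20
:: 1710-04-20
~$ lodge k→womili v→<last>
:: nil
~$ lastday
:: 1710-04-30
~$ drift n→-160
:: 1709-11-21
~$ markday d→<last>
:: 1709-11-21
~$ minus x→-34
:: 34
~$ prime x→<last>
:: 34
~$ raiseby x→29/3
:: 131/3
~$ reveal
:: 131/3
~$ raiseby x→32
:: 227/3
~$ markday d→2265-01-10
:: 2265-01-10


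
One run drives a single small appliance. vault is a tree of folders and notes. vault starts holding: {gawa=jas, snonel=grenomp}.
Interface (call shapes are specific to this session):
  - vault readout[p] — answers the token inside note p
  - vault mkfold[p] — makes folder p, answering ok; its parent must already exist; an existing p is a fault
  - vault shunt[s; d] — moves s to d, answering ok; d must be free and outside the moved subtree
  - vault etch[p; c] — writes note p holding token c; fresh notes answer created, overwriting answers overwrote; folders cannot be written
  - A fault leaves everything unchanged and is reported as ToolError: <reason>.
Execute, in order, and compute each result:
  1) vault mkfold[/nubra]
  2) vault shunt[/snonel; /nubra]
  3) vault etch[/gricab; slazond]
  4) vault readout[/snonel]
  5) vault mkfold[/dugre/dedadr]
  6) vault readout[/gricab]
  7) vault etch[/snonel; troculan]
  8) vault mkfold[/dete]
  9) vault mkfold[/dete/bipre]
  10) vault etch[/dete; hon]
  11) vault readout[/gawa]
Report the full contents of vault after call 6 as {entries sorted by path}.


Answer: {gawa=jas, gricab=slazond, nubra/, snonel=grenomp}

Derivation:
Do: vault mkfold[p=/nubra]
See: ok
Do: vault shunt[s=/snonel; d=/nubra]
See: ToolError: exists
Do: vault etch[p=/gricab; c=slazond]
See: created
Do: vault readout[p=/snonel]
See: grenomp
Do: vault mkfold[p=/dugre/dedadr]
See: ToolError: no parent
Do: vault readout[p=/gricab]
See: slazond
Do: vault etch[p=/snonel; c=troculan]
See: overwrote
Do: vault mkfold[p=/dete]
See: ok
Do: vault mkfold[p=/dete/bipre]
See: ok
Do: vault etch[p=/dete; c=hon]
See: ToolError: is a directory
Do: vault readout[p=/gawa]
See: jas


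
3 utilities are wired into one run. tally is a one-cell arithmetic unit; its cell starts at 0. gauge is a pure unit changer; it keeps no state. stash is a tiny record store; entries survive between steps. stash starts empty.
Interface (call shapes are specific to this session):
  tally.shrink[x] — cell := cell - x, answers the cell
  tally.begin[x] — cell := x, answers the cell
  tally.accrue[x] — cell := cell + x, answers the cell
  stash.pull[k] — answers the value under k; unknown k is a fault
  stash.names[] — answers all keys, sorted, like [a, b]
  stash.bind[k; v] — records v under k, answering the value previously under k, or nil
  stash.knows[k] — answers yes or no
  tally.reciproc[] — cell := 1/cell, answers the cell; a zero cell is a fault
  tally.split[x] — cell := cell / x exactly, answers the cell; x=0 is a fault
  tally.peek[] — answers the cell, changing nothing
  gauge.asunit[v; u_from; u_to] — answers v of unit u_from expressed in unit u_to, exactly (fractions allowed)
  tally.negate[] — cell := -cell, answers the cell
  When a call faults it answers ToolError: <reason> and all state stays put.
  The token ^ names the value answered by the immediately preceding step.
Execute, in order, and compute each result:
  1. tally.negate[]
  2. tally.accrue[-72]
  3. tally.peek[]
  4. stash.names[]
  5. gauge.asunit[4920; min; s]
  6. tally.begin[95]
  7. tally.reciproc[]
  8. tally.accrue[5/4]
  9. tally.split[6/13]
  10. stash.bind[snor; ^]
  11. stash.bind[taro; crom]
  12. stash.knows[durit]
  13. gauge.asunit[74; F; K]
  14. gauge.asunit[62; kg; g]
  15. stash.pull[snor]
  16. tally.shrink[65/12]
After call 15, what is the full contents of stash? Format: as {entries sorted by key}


$ tally.negate
[out] 0
$ tally.accrue x: -72
[out] -72
$ tally.peek
[out] -72
$ stash.names
[out] []
$ gauge.asunit v: 4920 u_from: min u_to: s
[out] 295200
$ tally.begin x: 95
[out] 95
$ tally.reciproc
[out] 1/95
$ tally.accrue x: 5/4
[out] 479/380
$ tally.split x: 6/13
[out] 6227/2280
$ stash.bind k: snor v: ^
[out] nil
$ stash.bind k: taro v: crom
[out] nil
$ stash.knows k: durit
[out] no
$ gauge.asunit v: 74 u_from: F u_to: K
[out] 17789/60
$ gauge.asunit v: 62 u_from: kg u_to: g
[out] 62000
$ stash.pull k: snor
[out] 6227/2280
$ tally.shrink x: 65/12
[out] -2041/760

Answer: {snor=6227/2280, taro=crom}


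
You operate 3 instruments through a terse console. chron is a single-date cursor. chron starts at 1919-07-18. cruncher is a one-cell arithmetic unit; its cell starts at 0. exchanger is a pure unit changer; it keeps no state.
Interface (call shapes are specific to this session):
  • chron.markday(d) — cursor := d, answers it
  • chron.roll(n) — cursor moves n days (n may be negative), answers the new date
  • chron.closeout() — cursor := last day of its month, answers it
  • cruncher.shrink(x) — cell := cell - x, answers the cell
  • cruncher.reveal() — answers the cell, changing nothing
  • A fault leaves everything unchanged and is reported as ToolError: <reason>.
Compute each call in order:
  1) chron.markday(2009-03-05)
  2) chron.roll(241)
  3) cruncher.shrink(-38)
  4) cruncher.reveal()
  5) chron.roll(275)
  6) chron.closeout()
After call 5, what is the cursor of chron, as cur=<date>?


Answer: cur=2010-08-03

Derivation:
Calling chron.markday(2009-03-05), → 2009-03-05.
Using chron.roll(241), and see 2009-11-01.
I call cruncher.shrink(-38), yielding 38.
I invoke cruncher.reveal, which returns 38.
I run chron.roll(275), giving 2010-08-03.
I try chron.closeout(): 2010-08-31.


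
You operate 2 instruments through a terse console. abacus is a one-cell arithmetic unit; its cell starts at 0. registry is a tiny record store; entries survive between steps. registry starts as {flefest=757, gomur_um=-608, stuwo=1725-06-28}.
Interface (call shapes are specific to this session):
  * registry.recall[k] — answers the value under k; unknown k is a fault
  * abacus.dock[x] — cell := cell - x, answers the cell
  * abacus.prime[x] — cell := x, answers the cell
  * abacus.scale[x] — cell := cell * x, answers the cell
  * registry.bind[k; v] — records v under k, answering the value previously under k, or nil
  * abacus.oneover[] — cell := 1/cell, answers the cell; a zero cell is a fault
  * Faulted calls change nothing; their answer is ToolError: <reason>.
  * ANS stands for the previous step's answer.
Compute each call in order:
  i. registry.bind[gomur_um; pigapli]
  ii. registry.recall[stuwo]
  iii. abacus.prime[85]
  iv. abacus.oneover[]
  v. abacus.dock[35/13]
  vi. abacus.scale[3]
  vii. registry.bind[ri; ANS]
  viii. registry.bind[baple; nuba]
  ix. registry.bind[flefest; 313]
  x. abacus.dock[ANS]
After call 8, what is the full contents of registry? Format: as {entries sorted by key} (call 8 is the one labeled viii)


Answer: {baple=nuba, flefest=757, gomur_um=pigapli, ri=-8886/1105, stuwo=1725-06-28}

Derivation:
·→ registry.bind(k: gomur_um, v: pigapli)
·← -608
·→ registry.recall(k: stuwo)
·← 1725-06-28
·→ abacus.prime(x: 85)
·← 85
·→ abacus.oneover()
·← 1/85
·→ abacus.dock(x: 35/13)
·← -2962/1105
·→ abacus.scale(x: 3)
·← -8886/1105
·→ registry.bind(k: ri, v: ANS)
·← nil
·→ registry.bind(k: baple, v: nuba)
·← nil
·→ registry.bind(k: flefest, v: 313)
·← 757
·→ abacus.dock(x: ANS)
·← -845371/1105


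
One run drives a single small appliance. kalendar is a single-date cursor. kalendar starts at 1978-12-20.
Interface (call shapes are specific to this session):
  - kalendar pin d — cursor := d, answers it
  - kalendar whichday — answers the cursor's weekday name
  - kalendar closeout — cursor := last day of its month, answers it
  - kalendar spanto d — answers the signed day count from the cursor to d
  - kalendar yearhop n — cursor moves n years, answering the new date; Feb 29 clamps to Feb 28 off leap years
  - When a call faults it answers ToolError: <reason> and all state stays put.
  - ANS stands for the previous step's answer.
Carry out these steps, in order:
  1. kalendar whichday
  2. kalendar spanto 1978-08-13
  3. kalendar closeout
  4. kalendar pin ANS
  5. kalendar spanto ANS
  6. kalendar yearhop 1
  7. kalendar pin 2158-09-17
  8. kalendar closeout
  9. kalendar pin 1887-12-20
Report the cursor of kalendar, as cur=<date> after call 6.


Answer: cur=1979-12-31

Derivation:
-- 1. kalendar whichday() ~> Wednesday
-- 2. kalendar spanto(d='1978-08-13') ~> -129
-- 3. kalendar closeout() ~> 1978-12-31
-- 4. kalendar pin(d='ANS') ~> 1978-12-31
-- 5. kalendar spanto(d='ANS') ~> 0
-- 6. kalendar yearhop(n='1') ~> 1979-12-31
-- 7. kalendar pin(d='2158-09-17') ~> 2158-09-17
-- 8. kalendar closeout() ~> 2158-09-30
-- 9. kalendar pin(d='1887-12-20') ~> 1887-12-20


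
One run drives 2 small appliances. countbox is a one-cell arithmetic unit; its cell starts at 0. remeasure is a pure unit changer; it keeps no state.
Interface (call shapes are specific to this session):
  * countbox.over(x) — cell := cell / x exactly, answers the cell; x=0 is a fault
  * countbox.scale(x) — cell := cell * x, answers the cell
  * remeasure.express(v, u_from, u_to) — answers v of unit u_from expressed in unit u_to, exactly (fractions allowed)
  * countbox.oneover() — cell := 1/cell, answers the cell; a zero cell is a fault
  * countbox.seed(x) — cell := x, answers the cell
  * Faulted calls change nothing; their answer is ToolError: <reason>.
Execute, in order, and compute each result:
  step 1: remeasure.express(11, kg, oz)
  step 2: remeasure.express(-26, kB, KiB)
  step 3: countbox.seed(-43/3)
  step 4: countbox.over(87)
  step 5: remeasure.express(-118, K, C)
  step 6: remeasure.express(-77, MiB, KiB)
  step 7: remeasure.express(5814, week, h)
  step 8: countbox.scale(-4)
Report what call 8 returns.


Answer: 172/261

Derivation:
Do: remeasure.express[v→11; u_from→kg; u_to→oz]
See: 1600000000/4123567
Do: remeasure.express[v→-26; u_from→kB; u_to→KiB]
See: -1625/64
Do: countbox.seed[x→-43/3]
See: -43/3
Do: countbox.over[x→87]
See: -43/261
Do: remeasure.express[v→-118; u_from→K; u_to→C]
See: -7823/20
Do: remeasure.express[v→-77; u_from→MiB; u_to→KiB]
See: -78848
Do: remeasure.express[v→5814; u_from→week; u_to→h]
See: 976752
Do: countbox.scale[x→-4]
See: 172/261


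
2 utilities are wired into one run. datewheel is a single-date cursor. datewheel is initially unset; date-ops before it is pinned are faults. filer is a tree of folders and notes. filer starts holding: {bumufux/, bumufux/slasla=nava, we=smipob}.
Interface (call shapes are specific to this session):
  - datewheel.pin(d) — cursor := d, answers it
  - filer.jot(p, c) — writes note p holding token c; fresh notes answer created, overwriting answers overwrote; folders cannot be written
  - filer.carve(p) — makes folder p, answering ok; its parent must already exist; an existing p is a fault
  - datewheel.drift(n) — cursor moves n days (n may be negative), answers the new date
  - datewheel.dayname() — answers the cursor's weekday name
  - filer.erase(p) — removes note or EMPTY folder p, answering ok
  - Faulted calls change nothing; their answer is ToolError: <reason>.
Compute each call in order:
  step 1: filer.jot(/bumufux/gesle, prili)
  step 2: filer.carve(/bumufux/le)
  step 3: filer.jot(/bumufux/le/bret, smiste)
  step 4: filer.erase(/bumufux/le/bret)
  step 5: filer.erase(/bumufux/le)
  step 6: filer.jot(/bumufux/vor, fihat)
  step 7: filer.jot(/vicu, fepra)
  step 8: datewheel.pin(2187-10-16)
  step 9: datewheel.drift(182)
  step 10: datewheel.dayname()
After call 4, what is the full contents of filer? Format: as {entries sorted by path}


Answer: {bumufux/, bumufux/gesle=prili, bumufux/le/, bumufux/slasla=nava, we=smipob}

Derivation:
I use filer.jot(p=/bumufux/gesle, c=prili), and see created.
I try filer.carve(p=/bumufux/le), which returns ok.
I use filer.jot(p=/bumufux/le/bret, c=smiste), yielding created.
I call filer.erase(p=/bumufux/le/bret), — result: ok.
Next I call filer.erase(p=/bumufux/le), which returns ok.
Invoking filer.jot(p=/bumufux/vor, c=fihat), yielding created.
I call filer.jot(p=/vicu, c=fepra), which returns created.
I try datewheel.pin(d=2187-10-16), giving 2187-10-16.
Calling datewheel.drift(n=182), and observe 2188-04-15.
Using datewheel.dayname, giving Tuesday.


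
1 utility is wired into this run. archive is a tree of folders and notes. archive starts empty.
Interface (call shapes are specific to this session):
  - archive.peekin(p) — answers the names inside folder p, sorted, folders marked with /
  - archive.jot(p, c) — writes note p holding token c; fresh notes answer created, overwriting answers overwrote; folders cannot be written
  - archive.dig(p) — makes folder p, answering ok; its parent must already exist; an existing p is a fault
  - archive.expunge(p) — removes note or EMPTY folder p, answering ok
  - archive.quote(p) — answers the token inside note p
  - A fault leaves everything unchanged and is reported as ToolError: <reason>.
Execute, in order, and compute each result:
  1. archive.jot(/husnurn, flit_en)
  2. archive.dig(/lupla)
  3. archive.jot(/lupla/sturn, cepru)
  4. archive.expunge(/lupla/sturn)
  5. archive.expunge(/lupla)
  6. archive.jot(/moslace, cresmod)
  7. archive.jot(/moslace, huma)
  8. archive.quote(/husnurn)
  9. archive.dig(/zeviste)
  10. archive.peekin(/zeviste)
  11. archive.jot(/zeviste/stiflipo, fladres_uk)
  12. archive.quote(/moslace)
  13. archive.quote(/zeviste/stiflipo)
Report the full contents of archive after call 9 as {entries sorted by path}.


Answer: {husnurn=flit_en, moslace=huma, zeviste/}

Derivation:
> jot p='/husnurn' c='flit_en'
[out] created
> dig p='/lupla'
[out] ok
> jot p='/lupla/sturn' c='cepru'
[out] created
> expunge p='/lupla/sturn'
[out] ok
> expunge p='/lupla'
[out] ok
> jot p='/moslace' c='cresmod'
[out] created
> jot p='/moslace' c='huma'
[out] overwrote
> quote p='/husnurn'
[out] flit_en
> dig p='/zeviste'
[out] ok
> peekin p='/zeviste'
[out] []
> jot p='/zeviste/stiflipo' c='fladres_uk'
[out] created
> quote p='/moslace'
[out] huma
> quote p='/zeviste/stiflipo'
[out] fladres_uk


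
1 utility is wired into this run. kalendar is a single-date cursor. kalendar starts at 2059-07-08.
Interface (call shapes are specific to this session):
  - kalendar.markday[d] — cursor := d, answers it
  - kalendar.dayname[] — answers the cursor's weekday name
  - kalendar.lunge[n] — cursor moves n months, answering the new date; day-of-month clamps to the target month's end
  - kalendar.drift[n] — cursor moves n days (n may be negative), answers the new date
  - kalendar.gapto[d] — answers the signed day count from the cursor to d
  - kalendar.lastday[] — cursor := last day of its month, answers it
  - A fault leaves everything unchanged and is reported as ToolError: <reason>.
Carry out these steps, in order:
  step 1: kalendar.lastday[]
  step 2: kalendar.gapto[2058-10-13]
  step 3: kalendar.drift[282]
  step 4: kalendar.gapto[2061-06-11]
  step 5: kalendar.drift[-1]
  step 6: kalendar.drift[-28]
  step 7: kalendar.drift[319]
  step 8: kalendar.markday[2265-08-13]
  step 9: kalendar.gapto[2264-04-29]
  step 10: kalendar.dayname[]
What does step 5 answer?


$ lastday
  2059-07-31
$ gapto 2058-10-13
  -291
$ drift 282
  2060-05-08
$ gapto 2061-06-11
  399
$ drift -1
  2060-05-07
$ drift -28
  2060-04-09
$ drift 319
  2061-02-22
$ markday 2265-08-13
  2265-08-13
$ gapto 2264-04-29
  -471
$ dayname
  Sunday

Answer: 2060-05-07
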